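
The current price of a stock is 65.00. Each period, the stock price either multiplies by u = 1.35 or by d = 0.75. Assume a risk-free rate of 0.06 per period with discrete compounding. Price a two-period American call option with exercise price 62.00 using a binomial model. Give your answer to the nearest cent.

15.11

Risk-neutral probability p = (1 + 0.06 − 0.75)/(1.35 − 0.75) = 0.3100/0.6000 = 0.5167
Terminal stock prices: S_uu = 118.5, S_ud = 65.81, S_dd = 36.56
Terminal payoffs (S − K): max(56.46, 0) = 56.46, max(3.812, 0) = 3.812, max(-25.44, 0) = 0
Node u (S = 87.75): continuation = 1/1.06·[0.5167·56.4625 + 0.4833·3.8125] = 29.2594; exercise value = 25.7500 ≤ continuation, so V_u = 29.2594
Node d (S = 48.75): continuation = 1/1.06·[0.5167·3.8125 + 0.4833·0.0000] = 1.8583; exercise value = 0.0000 ≤ continuation, so V_d = 1.8583
Node 0 (S = 65): continuation = 1/1.06·[0.5167·29.2594 + 0.4833·1.8583] = 15.1090; exercise value = 3.0000 ≤ continuation, so V_0 = 15.1090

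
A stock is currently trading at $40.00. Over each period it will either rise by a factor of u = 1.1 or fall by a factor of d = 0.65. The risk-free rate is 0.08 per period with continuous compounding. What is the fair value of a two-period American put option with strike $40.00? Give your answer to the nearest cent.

$0.83

Risk-neutral probability p = (e^0.08 − 0.65)/(1.1 − 0.65) = 0.4333/0.4500 = 0.9629
Terminal stock prices: S_uu = 48.4, S_ud = 28.6, S_dd = 16.9
Terminal payoffs (K − S): max(-8.4, 0) = 0, max(11.4, 0) = 11.4, max(23.1, 0) = 23.1
Node u (S = 44): continuation = e^(−0.08)·[0.9629·0.0000 + 0.0371·11.4000] = 0.3908; exercise value = 0.0000 ≤ continuation, so V_u = 0.3908
Node d (S = 26): continuation = e^(−0.08)·[0.9629·11.4000 + 0.0371·23.1000] = 10.9247; exercise value = 14.0000 > continuation, so V_d = 14.0000 (exercise)
Node 0 (S = 40): continuation = e^(−0.08)·[0.9629·0.3908 + 0.0371·14.0000] = 0.8274; exercise value = 0.0000 ≤ continuation, so V_0 = 0.8274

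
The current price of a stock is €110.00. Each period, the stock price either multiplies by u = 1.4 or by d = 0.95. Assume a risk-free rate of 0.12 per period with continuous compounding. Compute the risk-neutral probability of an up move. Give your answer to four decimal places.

p = 0.3944

Risk-neutral probability p = (e^0.12 − 0.95)/(1.4 − 0.95) = 0.1775/0.4500 = 0.3944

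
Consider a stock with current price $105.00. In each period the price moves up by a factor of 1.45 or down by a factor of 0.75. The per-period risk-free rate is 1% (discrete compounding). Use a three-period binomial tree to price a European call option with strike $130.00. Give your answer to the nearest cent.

$18.44

Risk-neutral probability p = (1 + 0.01 − 0.75)/(1.45 − 0.75) = 0.2600/0.7000 = 0.3714
Terminal stock prices: S_uuu = 320.1, S_uud = 165.6, S_udd = 85.64, S_ddd = 44.3
Terminal payoffs (S − K): max(190.1, 0) = 190.1, max(35.57, 0) = 35.57, max(-44.36, 0) = 0, max(-85.7, 0) = 0
Node uu (S = 220.8): V_uu = 1/1.01·[0.3714·190.1056 + 0.6286·35.5719] = 92.0496
Node ud (S = 114.2): V_ud = 1/1.01·[0.3714·35.5719 + 0.6286·0.0000] = 13.0816
Node dd (S = 59.06): V_dd = 1/1.01·[0.3714·0.0000 + 0.6286·0.0000] = 0.0000
Node u (S = 152.2): V_u = 1/1.01·[0.3714·92.0496 + 0.6286·13.0816] = 41.9927
Node d (S = 78.75): V_d = 1/1.01·[0.3714·13.0816 + 0.6286·0.0000] = 4.8108
Node 0 (S = 105): V_0 = 1/1.01·[0.3714·41.9927 + 0.6286·4.8108] = 18.4368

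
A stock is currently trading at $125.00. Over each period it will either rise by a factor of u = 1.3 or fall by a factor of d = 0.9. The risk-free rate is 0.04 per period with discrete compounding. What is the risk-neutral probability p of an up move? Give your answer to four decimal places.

Risk-neutral probability p = (1 + 0.04 − 0.9)/(1.3 − 0.9) = 0.1400/0.4000 = 0.3500

p = 0.3500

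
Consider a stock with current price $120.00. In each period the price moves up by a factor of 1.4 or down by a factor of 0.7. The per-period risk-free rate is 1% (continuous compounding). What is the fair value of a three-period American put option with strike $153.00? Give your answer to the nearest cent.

$47.51

Risk-neutral probability p = (e^0.01 − 0.7)/(1.4 − 0.7) = 0.3101/0.7000 = 0.4429
Terminal stock prices: S_uuu = 329.3, S_uud = 164.6, S_udd = 82.32, S_ddd = 41.16
Terminal payoffs (K − S): max(-176.3, 0) = 0, max(-11.64, 0) = 0, max(70.68, 0) = 70.68, max(111.8, 0) = 111.8
Node uu (S = 235.2): continuation = e^(−0.01)·[0.4429·0.0000 + 0.5571·0.0000] = 0.0000; exercise value = 0.0000 ≤ continuation, so V_uu = 0.0000
Node ud (S = 117.6): continuation = e^(−0.01)·[0.4429·0.0000 + 0.5571·70.6800] = 38.9820; exercise value = 35.4000 ≤ continuation, so V_ud = 38.9820
Node dd (S = 58.8): continuation = e^(−0.01)·[0.4429·70.6800 + 0.5571·111.8400] = 92.6776; exercise value = 94.2000 > continuation, so V_dd = 94.2000 (exercise)
Node u (S = 168): continuation = e^(−0.01)·[0.4429·0.0000 + 0.5571·38.9820] = 21.4997; exercise value = 0.0000 ≤ continuation, so V_u = 21.4997
Node d (S = 84): continuation = e^(−0.01)·[0.4429·38.9820 + 0.5571·94.2000] = 69.0484; exercise value = 69.0000 ≤ continuation, so V_d = 69.0484
Node 0 (S = 120): continuation = e^(−0.01)·[0.4429·21.4997 + 0.5571·69.0484] = 47.5102; exercise value = 33.0000 ≤ continuation, so V_0 = 47.5102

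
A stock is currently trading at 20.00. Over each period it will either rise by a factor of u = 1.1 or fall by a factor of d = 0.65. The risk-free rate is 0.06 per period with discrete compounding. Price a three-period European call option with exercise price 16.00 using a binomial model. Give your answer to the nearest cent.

Risk-neutral probability p = (1 + 0.06 − 0.65)/(1.1 − 0.65) = 0.4100/0.4500 = 0.9111
Terminal stock prices: S_uuu = 26.62, S_uud = 15.73, S_udd = 9.295, S_ddd = 5.492
Terminal payoffs (S − K): max(10.62, 0) = 10.62, max(-0.27, 0) = 0, max(-6.705, 0) = 0, max(-10.51, 0) = 0
Node uu (S = 24.2): V_uu = 1/1.06·[0.9111·10.6200 + 0.0889·0.0000] = 9.1283
Node ud (S = 14.3): V_ud = 1/1.06·[0.9111·0.0000 + 0.0889·0.0000] = 0.0000
Node dd (S = 8.45): V_dd = 1/1.06·[0.9111·0.0000 + 0.0889·0.0000] = 0.0000
Node u (S = 22): V_u = 1/1.06·[0.9111·9.1283 + 0.0889·0.0000] = 7.8461
Node d (S = 13): V_d = 1/1.06·[0.9111·0.0000 + 0.0889·0.0000] = 0.0000
Node 0 (S = 20): V_0 = 1/1.06·[0.9111·7.8461 + 0.0889·0.0000] = 6.7441

6.74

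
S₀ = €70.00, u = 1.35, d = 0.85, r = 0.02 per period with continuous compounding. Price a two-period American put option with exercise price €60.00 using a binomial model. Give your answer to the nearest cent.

Risk-neutral probability p = (e^0.02 − 0.85)/(1.35 − 0.85) = 0.1702/0.5000 = 0.3404
Terminal stock prices: S_uu = 127.6, S_ud = 80.33, S_dd = 50.57
Terminal payoffs (K − S): max(-67.58, 0) = 0, max(-20.33, 0) = 0, max(9.425, 0) = 9.425
Node u (S = 94.5): continuation = e^(−0.02)·[0.3404·0.0000 + 0.6596·0.0000] = 0.0000; exercise value = 0.0000 ≤ continuation, so V_u = 0.0000
Node d (S = 59.5): continuation = e^(−0.02)·[0.3404·0.0000 + 0.6596·9.4250] = 6.0936; exercise value = 0.5000 ≤ continuation, so V_d = 6.0936
Node 0 (S = 70): continuation = e^(−0.02)·[0.3404·0.0000 + 0.6596·6.0936] = 3.9397; exercise value = 0.0000 ≤ continuation, so V_0 = 3.9397

€3.94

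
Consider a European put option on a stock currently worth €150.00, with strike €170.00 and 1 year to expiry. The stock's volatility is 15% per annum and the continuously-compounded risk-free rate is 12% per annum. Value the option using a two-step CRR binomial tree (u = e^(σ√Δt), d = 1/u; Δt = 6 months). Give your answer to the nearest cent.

CRR parameters: u = e^(σ√Δt) = e^(0.15·√0.5) = 1.1119, d = 1/u = 0.8994
Per-period rate: rΔt = 0.12·0.5 = 0.06, so R = e^0.06 = 1.0618
Risk-neutral probability p = (e^0.06 − 0.8994)/(1.1119 − 0.8994) = 0.1625/0.2125 = 0.7645
Terminal stock prices: S_uu = 185.4, S_ud = 150, S_dd = 121.3
Terminal payoffs (K − S): max(-15.45, 0) = 0, max(20, 0) = 20, max(48.67, 0) = 48.67
Node u (S = 166.8): V_u = e^(−0.06)·[0.7645·0.0000 + 0.2355·20.0000] = 4.4364
Node d (S = 134.9): V_d = e^(−0.06)·[0.7645·20.0000 + 0.2355·48.6713] = 25.1952
Node 0 (S = 150): V_0 = e^(−0.06)·[0.7645·4.4364 + 0.2355·25.1952] = 8.7828

€8.78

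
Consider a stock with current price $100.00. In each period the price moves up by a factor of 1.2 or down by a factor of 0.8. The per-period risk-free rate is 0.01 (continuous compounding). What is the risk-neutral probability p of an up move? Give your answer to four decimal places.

Risk-neutral probability p = (e^0.01 − 0.8)/(1.2 − 0.8) = 0.2101/0.4000 = 0.5251

p = 0.5251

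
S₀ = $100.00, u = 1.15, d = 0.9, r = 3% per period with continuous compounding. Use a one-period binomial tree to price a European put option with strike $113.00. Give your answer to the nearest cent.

Risk-neutral probability p = (e^0.03 − 0.9)/(1.15 − 0.9) = 0.1305/0.2500 = 0.5218
Terminal stock prices: S_u = 115, S_d = 90
Terminal payoffs (K − S): max(-2, 0) = 0, max(23, 0) = 23
Node 0 (S = 100): V_0 = e^(−0.03)·[0.5218·0.0000 + 0.4782·23.0000] = 10.6731

$10.67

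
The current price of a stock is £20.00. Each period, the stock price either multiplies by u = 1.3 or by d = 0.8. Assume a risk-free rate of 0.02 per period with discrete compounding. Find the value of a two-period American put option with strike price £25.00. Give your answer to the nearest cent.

£5.94

Risk-neutral probability p = (1 + 0.02 − 0.8)/(1.3 − 0.8) = 0.2200/0.5000 = 0.4400
Terminal stock prices: S_uu = 33.8, S_ud = 20.8, S_dd = 12.8
Terminal payoffs (K − S): max(-8.8, 0) = 0, max(4.2, 0) = 4.2, max(12.2, 0) = 12.2
Node u (S = 26): continuation = 1/1.02·[0.4400·0.0000 + 0.5600·4.2000] = 2.3059; exercise value = 0.0000 ≤ continuation, so V_u = 2.3059
Node d (S = 16): continuation = 1/1.02·[0.4400·4.2000 + 0.5600·12.2000] = 8.5098; exercise value = 9.0000 > continuation, so V_d = 9.0000 (exercise)
Node 0 (S = 20): continuation = 1/1.02·[0.4400·2.3059 + 0.5600·9.0000] = 5.9359; exercise value = 5.0000 ≤ continuation, so V_0 = 5.9359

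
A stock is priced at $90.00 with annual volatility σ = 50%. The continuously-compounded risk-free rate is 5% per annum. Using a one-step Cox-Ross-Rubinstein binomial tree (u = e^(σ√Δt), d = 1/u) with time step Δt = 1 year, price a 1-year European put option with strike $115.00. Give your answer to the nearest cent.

CRR parameters: u = e^(σ√Δt) = e^(0.5·√1) = 1.6487, d = 1/u = 0.6065
Per-period rate: rΔt = 0.05·1 = 0.05, so R = e^0.05 = 1.0513
Risk-neutral probability p = (e^0.05 − 0.6065)/(1.6487 − 0.6065) = 0.4447/1.0422 = 0.4267
Terminal stock prices: S_u = 148.4, S_d = 54.59
Terminal payoffs (K − S): max(-33.38, 0) = 0, max(60.41, 0) = 60.41
Node 0 (S = 90): V_0 = e^(−0.05)·[0.4267·0.0000 + 0.5733·60.4122] = 32.9431

$32.94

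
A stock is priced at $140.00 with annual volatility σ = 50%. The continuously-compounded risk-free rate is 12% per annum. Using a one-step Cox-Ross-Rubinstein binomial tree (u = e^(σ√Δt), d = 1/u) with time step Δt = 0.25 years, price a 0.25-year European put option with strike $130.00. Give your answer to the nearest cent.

CRR parameters: u = e^(σ√Δt) = e^(0.5·√0.25) = 1.2840, d = 1/u = 0.7788
Per-period rate: rΔt = 0.12·0.25 = 0.03, so R = e^0.03 = 1.0305
Risk-neutral probability p = (e^0.03 − 0.7788)/(1.2840 − 0.7788) = 0.2517/0.5052 = 0.4981
Terminal stock prices: S_u = 179.8, S_d = 109
Terminal payoffs (K − S): max(-49.76, 0) = 0, max(20.97, 0) = 20.97
Node 0 (S = 140): V_0 = e^(−0.03)·[0.4981·0.0000 + 0.5019·20.9679] = 10.2127

$10.21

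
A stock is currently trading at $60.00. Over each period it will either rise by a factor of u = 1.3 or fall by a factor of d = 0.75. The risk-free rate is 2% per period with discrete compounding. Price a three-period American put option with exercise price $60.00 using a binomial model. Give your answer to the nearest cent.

$10.41

Risk-neutral probability p = (1 + 0.02 − 0.75)/(1.3 − 0.75) = 0.2700/0.5500 = 0.4909
Terminal stock prices: S_uuu = 131.8, S_uud = 76.05, S_udd = 43.88, S_ddd = 25.31
Terminal payoffs (K − S): max(-71.82, 0) = 0, max(-16.05, 0) = 0, max(16.12, 0) = 16.12, max(34.69, 0) = 34.69
Node uu (S = 101.4): continuation = 1/1.02·[0.4909·0.0000 + 0.5091·0.0000] = 0.0000; exercise value = 0.0000 ≤ continuation, so V_uu = 0.0000
Node ud (S = 58.5): continuation = 1/1.02·[0.4909·0.0000 + 0.5091·16.1250] = 8.0481; exercise value = 1.5000 ≤ continuation, so V_ud = 8.0481
Node dd (S = 33.75): continuation = 1/1.02·[0.4909·16.1250 + 0.5091·34.6875] = 25.0735; exercise value = 26.2500 > continuation, so V_dd = 26.2500 (exercise)
Node u (S = 78): continuation = 1/1.02·[0.4909·0.0000 + 0.5091·8.0481] = 4.0169; exercise value = 0.0000 ≤ continuation, so V_u = 4.0169
Node d (S = 45): continuation = 1/1.02·[0.4909·8.0481 + 0.5091·26.2500] = 16.9750; exercise value = 15.0000 ≤ continuation, so V_d = 16.9750
Node 0 (S = 60): continuation = 1/1.02·[0.4909·4.0169 + 0.5091·16.9750] = 10.4057; exercise value = 0.0000 ≤ continuation, so V_0 = 10.4057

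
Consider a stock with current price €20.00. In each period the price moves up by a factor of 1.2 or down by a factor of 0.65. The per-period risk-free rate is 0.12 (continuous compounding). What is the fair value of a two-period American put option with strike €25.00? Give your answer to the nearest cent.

€5.00

Risk-neutral probability p = (e^0.12 − 0.65)/(1.2 − 0.65) = 0.4775/0.5500 = 0.8682
Terminal stock prices: S_uu = 28.8, S_ud = 15.6, S_dd = 8.45
Terminal payoffs (K − S): max(-3.8, 0) = 0, max(9.4, 0) = 9.4, max(16.55, 0) = 16.55
Node u (S = 24): continuation = e^(−0.12)·[0.8682·0.0000 + 0.1318·9.4000] = 1.0990; exercise value = 1.0000 ≤ continuation, so V_u = 1.0990
Node d (S = 13): continuation = e^(−0.12)·[0.8682·9.4000 + 0.1318·16.5500] = 9.1730; exercise value = 12.0000 > continuation, so V_d = 12.0000 (exercise)
Node 0 (S = 20): continuation = e^(−0.12)·[0.8682·1.0990 + 0.1318·12.0000] = 2.2493; exercise value = 5.0000 > continuation, so V_0 = 5.0000 (exercise)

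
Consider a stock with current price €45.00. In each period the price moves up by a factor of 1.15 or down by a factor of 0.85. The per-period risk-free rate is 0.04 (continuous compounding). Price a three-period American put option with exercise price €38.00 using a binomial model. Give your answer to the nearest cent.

Risk-neutral probability p = (e^0.04 − 0.85)/(1.15 − 0.85) = 0.1908/0.3000 = 0.6360
Terminal stock prices: S_uuu = 68.44, S_uud = 50.59, S_udd = 37.39, S_ddd = 27.64
Terminal payoffs (K − S): max(-30.44, 0) = 0, max(-12.59, 0) = 0, max(0.6106, 0) = 0.6106, max(10.36, 0) = 10.36
Node uu (S = 59.51): continuation = e^(−0.04)·[0.6360·0.0000 + 0.3640·0.0000] = 0.0000; exercise value = 0.0000 ≤ continuation, so V_uu = 0.0000
Node ud (S = 43.99): continuation = e^(−0.04)·[0.6360·0.0000 + 0.3640·0.6106] = 0.2135; exercise value = 0.0000 ≤ continuation, so V_ud = 0.2135
Node dd (S = 32.51): continuation = e^(−0.04)·[0.6360·0.6106 + 0.3640·10.3644] = 3.9975; exercise value = 5.4875 > continuation, so V_dd = 5.4875 (exercise)
Node u (S = 51.75): continuation = e^(−0.04)·[0.6360·0.0000 + 0.3640·0.2135] = 0.0747; exercise value = 0.0000 ≤ continuation, so V_u = 0.0747
Node d (S = 38.25): continuation = e^(−0.04)·[0.6360·0.2135 + 0.3640·5.4875] = 2.0494; exercise value = 0.0000 ≤ continuation, so V_d = 2.0494
Node 0 (S = 45): continuation = e^(−0.04)·[0.6360·0.0747 + 0.3640·2.0494] = 0.7623; exercise value = 0.0000 ≤ continuation, so V_0 = 0.7623

€0.76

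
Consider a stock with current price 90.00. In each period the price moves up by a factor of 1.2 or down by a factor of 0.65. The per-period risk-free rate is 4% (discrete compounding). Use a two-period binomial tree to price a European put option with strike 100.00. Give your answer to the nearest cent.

16.22

Risk-neutral probability p = (1 + 0.04 − 0.65)/(1.2 − 0.65) = 0.3900/0.5500 = 0.7091
Terminal stock prices: S_uu = 129.6, S_ud = 70.2, S_dd = 38.03
Terminal payoffs (K − S): max(-29.6, 0) = 0, max(29.8, 0) = 29.8, max(61.97, 0) = 61.97
Node u (S = 108): V_u = 1/1.04·[0.7091·0.0000 + 0.2909·29.8000] = 8.3357
Node d (S = 58.5): V_d = 1/1.04·[0.7091·29.8000 + 0.2909·61.9750] = 37.6538
Node 0 (S = 90): V_0 = 1/1.04·[0.7091·8.3357 + 0.2909·37.6538] = 16.2160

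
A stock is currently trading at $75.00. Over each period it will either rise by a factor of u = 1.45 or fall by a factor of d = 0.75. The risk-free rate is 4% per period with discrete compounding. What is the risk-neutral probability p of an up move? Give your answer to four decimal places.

p = 0.4143

Risk-neutral probability p = (1 + 0.04 − 0.75)/(1.45 − 0.75) = 0.2900/0.7000 = 0.4143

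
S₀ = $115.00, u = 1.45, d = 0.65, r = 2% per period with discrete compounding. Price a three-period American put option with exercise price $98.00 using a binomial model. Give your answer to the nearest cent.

$20.66

Risk-neutral probability p = (1 + 0.02 − 0.65)/(1.45 − 0.65) = 0.3700/0.8000 = 0.4625
Terminal stock prices: S_uuu = 350.6, S_uud = 157.2, S_udd = 70.45, S_ddd = 31.58
Terminal payoffs (K − S): max(-252.6, 0) = 0, max(-59.16, 0) = 0, max(27.55, 0) = 27.55, max(66.42, 0) = 66.42
Node uu (S = 241.8): continuation = 1/1.02·[0.4625·0.0000 + 0.5375·0.0000] = 0.0000; exercise value = 0.0000 ≤ continuation, so V_uu = 0.0000
Node ud (S = 108.4): continuation = 1/1.02·[0.4625·0.0000 + 0.5375·27.5481] = 14.5168; exercise value = 0.0000 ≤ continuation, so V_ud = 14.5168
Node dd (S = 48.59): continuation = 1/1.02·[0.4625·27.5481 + 0.5375·66.4181] = 47.4909; exercise value = 49.4125 > continuation, so V_dd = 49.4125 (exercise)
Node u (S = 166.8): continuation = 1/1.02·[0.4625·0.0000 + 0.5375·14.5168] = 7.6498; exercise value = 0.0000 ≤ continuation, so V_u = 7.6498
Node d (S = 74.75): continuation = 1/1.02·[0.4625·14.5168 + 0.5375·49.4125] = 32.6208; exercise value = 23.2500 ≤ continuation, so V_d = 32.6208
Node 0 (S = 115): continuation = 1/1.02·[0.4625·7.6498 + 0.5375·32.6208] = 20.6585; exercise value = 0.0000 ≤ continuation, so V_0 = 20.6585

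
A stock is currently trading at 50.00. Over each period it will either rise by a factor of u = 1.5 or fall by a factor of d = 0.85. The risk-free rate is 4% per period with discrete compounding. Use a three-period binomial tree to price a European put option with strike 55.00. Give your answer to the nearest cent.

Risk-neutral probability p = (1 + 0.04 − 0.85)/(1.5 − 0.85) = 0.1900/0.6500 = 0.2923
Terminal stock prices: S_uuu = 168.8, S_uud = 95.62, S_udd = 54.19, S_ddd = 30.71
Terminal payoffs (K − S): max(-113.8, 0) = 0, max(-40.62, 0) = 0, max(0.8125, 0) = 0.8125, max(24.29, 0) = 24.29
Node uu (S = 112.5): V_uu = 1/1.04·[0.2923·0.0000 + 0.7077·0.0000] = 0.0000
Node ud (S = 63.75): V_ud = 1/1.04·[0.2923·0.0000 + 0.7077·0.8125] = 0.5529
Node dd (S = 36.12): V_dd = 1/1.04·[0.2923·0.8125 + 0.7077·24.2938] = 16.7596
Node u (S = 75): V_u = 1/1.04·[0.2923·0.0000 + 0.7077·0.5529] = 0.3762
Node d (S = 42.5): V_d = 1/1.04·[0.2923·0.5529 + 0.7077·16.7596] = 11.5599
Node 0 (S = 50): V_0 = 1/1.04·[0.2923·0.3762 + 0.7077·11.5599] = 7.9719

7.97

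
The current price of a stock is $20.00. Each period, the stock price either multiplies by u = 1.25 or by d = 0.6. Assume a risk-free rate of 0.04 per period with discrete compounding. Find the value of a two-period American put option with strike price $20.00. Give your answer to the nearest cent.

$3.50

Risk-neutral probability p = (1 + 0.04 − 0.6)/(1.25 − 0.6) = 0.4400/0.6500 = 0.6769
Terminal stock prices: S_uu = 31.25, S_ud = 15, S_dd = 7.2
Terminal payoffs (K − S): max(-11.25, 0) = 0, max(5, 0) = 5, max(12.8, 0) = 12.8
Node u (S = 25): continuation = 1/1.04·[0.6769·0.0000 + 0.3231·5.0000] = 1.5533; exercise value = 0.0000 ≤ continuation, so V_u = 1.5533
Node d (S = 12): continuation = 1/1.04·[0.6769·5.0000 + 0.3231·12.8000] = 7.2308; exercise value = 8.0000 > continuation, so V_d = 8.0000 (exercise)
Node 0 (S = 20): continuation = 1/1.04·[0.6769·1.5533 + 0.3231·8.0000] = 3.4962; exercise value = 0.0000 ≤ continuation, so V_0 = 3.4962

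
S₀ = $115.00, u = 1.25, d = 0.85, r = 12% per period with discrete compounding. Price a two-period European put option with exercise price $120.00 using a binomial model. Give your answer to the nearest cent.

Risk-neutral probability p = (1 + 0.12 − 0.85)/(1.25 − 0.85) = 0.2700/0.4000 = 0.6750
Terminal stock prices: S_uu = 179.7, S_ud = 122.2, S_dd = 83.09
Terminal payoffs (K − S): max(-59.69, 0) = 0, max(-2.188, 0) = 0, max(36.91, 0) = 36.91
Node u (S = 143.8): V_u = 1/1.12·[0.6750·0.0000 + 0.3250·0.0000] = 0.0000
Node d (S = 97.75): V_d = 1/1.12·[0.6750·0.0000 + 0.3250·36.9125] = 10.7112
Node 0 (S = 115): V_0 = 1/1.12·[0.6750·0.0000 + 0.3250·10.7112] = 3.1082

$3.11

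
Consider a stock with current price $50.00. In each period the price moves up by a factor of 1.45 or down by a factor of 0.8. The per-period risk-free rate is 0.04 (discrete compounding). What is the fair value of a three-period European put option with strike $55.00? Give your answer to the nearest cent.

$9.93

Risk-neutral probability p = (1 + 0.04 − 0.8)/(1.45 − 0.8) = 0.2400/0.6500 = 0.3692
Terminal stock prices: S_uuu = 152.4, S_uud = 84.1, S_udd = 46.4, S_ddd = 25.6
Terminal payoffs (K − S): max(-97.43, 0) = 0, max(-29.1, 0) = 0, max(8.6, 0) = 8.6, max(29.4, 0) = 29.4
Node uu (S = 105.1): V_uu = 1/1.04·[0.3692·0.0000 + 0.6308·0.0000] = 0.0000
Node ud (S = 58): V_ud = 1/1.04·[0.3692·0.0000 + 0.6308·8.6000] = 5.2160
Node dd (S = 32): V_dd = 1/1.04·[0.3692·8.6000 + 0.6308·29.4000] = 20.8846
Node u (S = 72.5): V_u = 1/1.04·[0.3692·0.0000 + 0.6308·5.2160] = 3.1635
Node d (S = 40): V_d = 1/1.04·[0.3692·5.2160 + 0.6308·20.8846] = 14.5185
Node 0 (S = 50): V_0 = 1/1.04·[0.3692·3.1635 + 0.6308·14.5185] = 9.9288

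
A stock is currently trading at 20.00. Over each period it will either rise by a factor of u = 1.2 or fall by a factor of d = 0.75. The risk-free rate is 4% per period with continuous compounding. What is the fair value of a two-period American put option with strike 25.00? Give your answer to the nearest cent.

Risk-neutral probability p = (e^0.04 − 0.75)/(1.2 − 0.75) = 0.2908/0.4500 = 0.6462
Terminal stock prices: S_uu = 28.8, S_ud = 18, S_dd = 11.25
Terminal payoffs (K − S): max(-3.8, 0) = 0, max(7, 0) = 7, max(13.75, 0) = 13.75
Node u (S = 24): continuation = e^(−0.04)·[0.6462·0.0000 + 0.3538·7.0000] = 2.3792; exercise value = 1.0000 ≤ continuation, so V_u = 2.3792
Node d (S = 15): continuation = e^(−0.04)·[0.6462·7.0000 + 0.3538·13.7500] = 9.0197; exercise value = 10.0000 > continuation, so V_d = 10.0000 (exercise)
Node 0 (S = 20): continuation = e^(−0.04)·[0.6462·2.3792 + 0.3538·10.0000] = 4.8761; exercise value = 5.0000 > continuation, so V_0 = 5.0000 (exercise)

5.00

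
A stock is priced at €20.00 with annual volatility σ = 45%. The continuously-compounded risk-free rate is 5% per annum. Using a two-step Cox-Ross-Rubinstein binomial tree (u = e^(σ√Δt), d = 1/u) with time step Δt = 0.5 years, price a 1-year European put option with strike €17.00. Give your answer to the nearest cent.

€1.78

CRR parameters: u = e^(σ√Δt) = e^(0.45·√0.5) = 1.3746, d = 1/u = 0.7275
Per-period rate: rΔt = 0.05·0.5 = 0.025, so R = e^0.025 = 1.0253
Risk-neutral probability p = (e^0.025 − 0.7275)/(1.3746 − 0.7275) = 0.2979/0.6472 = 0.4602
Terminal stock prices: S_uu = 37.79, S_ud = 20, S_dd = 10.58
Terminal payoffs (K − S): max(-20.79, 0) = 0, max(-3, 0) = 0, max(6.416, 0) = 6.416
Node u (S = 27.49): V_u = e^(−0.025)·[0.4602·0.0000 + 0.5398·0.0000] = 0.0000
Node d (S = 14.55): V_d = e^(−0.025)·[0.4602·0.0000 + 0.5398·6.4161] = 3.3777
Node 0 (S = 20): V_0 = e^(−0.025)·[0.4602·0.0000 + 0.5398·3.3777] = 1.7782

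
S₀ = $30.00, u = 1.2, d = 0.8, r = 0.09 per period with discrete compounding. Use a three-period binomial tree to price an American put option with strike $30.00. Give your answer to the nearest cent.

Risk-neutral probability p = (1 + 0.09 − 0.8)/(1.2 − 0.8) = 0.2900/0.4000 = 0.7250
Terminal stock prices: S_uuu = 51.84, S_uud = 34.56, S_udd = 23.04, S_ddd = 15.36
Terminal payoffs (K − S): max(-21.84, 0) = 0, max(-4.56, 0) = 0, max(6.96, 0) = 6.96, max(14.64, 0) = 14.64
Node uu (S = 43.2): continuation = 1/1.09·[0.7250·0.0000 + 0.2750·0.0000] = 0.0000; exercise value = 0.0000 ≤ continuation, so V_uu = 0.0000
Node ud (S = 28.8): continuation = 1/1.09·[0.7250·0.0000 + 0.2750·6.9600] = 1.7560; exercise value = 1.2000 ≤ continuation, so V_ud = 1.7560
Node dd (S = 19.2): continuation = 1/1.09·[0.7250·6.9600 + 0.2750·14.6400] = 8.3229; exercise value = 10.8000 > continuation, so V_dd = 10.8000 (exercise)
Node u (S = 36): continuation = 1/1.09·[0.7250·0.0000 + 0.2750·1.7560] = 0.4430; exercise value = 0.0000 ≤ continuation, so V_u = 0.4430
Node d (S = 24): continuation = 1/1.09·[0.7250·1.7560 + 0.2750·10.8000] = 3.8927; exercise value = 6.0000 > continuation, so V_d = 6.0000 (exercise)
Node 0 (S = 30): continuation = 1/1.09·[0.7250·0.4430 + 0.2750·6.0000] = 1.8084; exercise value = 0.0000 ≤ continuation, so V_0 = 1.8084

$1.81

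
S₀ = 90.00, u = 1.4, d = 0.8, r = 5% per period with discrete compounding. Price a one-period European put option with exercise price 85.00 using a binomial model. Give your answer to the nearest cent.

7.22

Risk-neutral probability p = (1 + 0.05 − 0.8)/(1.4 − 0.8) = 0.2500/0.6000 = 0.4167
Terminal stock prices: S_u = 126, S_d = 72
Terminal payoffs (K − S): max(-41, 0) = 0, max(13, 0) = 13
Node 0 (S = 90): V_0 = 1/1.05·[0.4167·0.0000 + 0.5833·13.0000] = 7.2222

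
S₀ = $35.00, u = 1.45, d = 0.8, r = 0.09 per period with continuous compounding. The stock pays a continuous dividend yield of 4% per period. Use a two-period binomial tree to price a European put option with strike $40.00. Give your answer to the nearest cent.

Per-period risk-free factor R = e^0.09 = 1.0942; dividend-adjusted growth = e^(0.09−0.04) = 1.0513.
Risk-neutral probability p = (1.0513 − 0.8)/(1.45 − 0.8) = 0.2513/0.6500 = 0.3866
Terminal stock prices: S_uu = 73.59, S_ud = 40.6, S_dd = 22.4
Terminal payoffs (K − S): max(-33.59, 0) = 0, max(-0.6, 0) = 0, max(17.6, 0) = 17.6
Node u (S = 50.75): V_u = e^(−0.09)·[0.3866·0.0000 + 0.6134·0.0000] = 0.0000
Node d (S = 28): V_d = e^(−0.09)·[0.3866·0.0000 + 0.6134·17.6000] = 9.8671
Node 0 (S = 35): V_0 = e^(−0.09)·[0.3866·0.0000 + 0.6134·9.8671] = 5.5318

$5.53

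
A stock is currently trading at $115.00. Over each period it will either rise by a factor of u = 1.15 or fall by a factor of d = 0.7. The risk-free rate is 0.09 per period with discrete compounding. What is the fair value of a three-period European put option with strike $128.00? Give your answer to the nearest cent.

$7.41

Risk-neutral probability p = (1 + 0.09 − 0.7)/(1.15 − 0.7) = 0.3900/0.4500 = 0.8667
Terminal stock prices: S_uuu = 174.9, S_uud = 106.5, S_udd = 64.8, S_ddd = 39.44
Terminal payoffs (K − S): max(-46.9, 0) = 0, max(21.54, 0) = 21.54, max(63.2, 0) = 63.2, max(88.56, 0) = 88.56
Node uu (S = 152.1): V_uu = 1/1.09·[0.8667·0.0000 + 0.1333·21.5388] = 2.6347
Node ud (S = 92.57): V_ud = 1/1.09·[0.8667·21.5388 + 0.1333·63.1975] = 24.8562
Node dd (S = 56.35): V_dd = 1/1.09·[0.8667·63.1975 + 0.1333·88.5550] = 61.0812
Node u (S = 132.2): V_u = 1/1.09·[0.8667·2.6347 + 0.1333·24.8562] = 5.1354
Node d (S = 80.5): V_d = 1/1.09·[0.8667·24.8562 + 0.1333·61.0812] = 27.2350
Node 0 (S = 115): V_0 = 1/1.09·[0.8667·5.1354 + 0.1333·27.2350] = 7.4147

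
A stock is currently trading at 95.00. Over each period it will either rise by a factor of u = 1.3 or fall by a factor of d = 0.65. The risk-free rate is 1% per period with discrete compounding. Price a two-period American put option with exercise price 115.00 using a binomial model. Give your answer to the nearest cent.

31.93

Risk-neutral probability p = (1 + 0.01 − 0.65)/(1.3 − 0.65) = 0.3600/0.6500 = 0.5538
Terminal stock prices: S_uu = 160.6, S_ud = 80.28, S_dd = 40.14
Terminal payoffs (K − S): max(-45.55, 0) = 0, max(34.72, 0) = 34.72, max(74.86, 0) = 74.86
Node u (S = 123.5): continuation = 1/1.01·[0.5538·0.0000 + 0.4462·34.7250] = 15.3393; exercise value = 0.0000 ≤ continuation, so V_u = 15.3393
Node d (S = 61.75): continuation = 1/1.01·[0.5538·34.7250 + 0.4462·74.8625] = 52.1114; exercise value = 53.2500 > continuation, so V_d = 53.2500 (exercise)
Node 0 (S = 95): continuation = 1/1.01·[0.5538·15.3393 + 0.4462·53.2500] = 31.9340; exercise value = 20.0000 ≤ continuation, so V_0 = 31.9340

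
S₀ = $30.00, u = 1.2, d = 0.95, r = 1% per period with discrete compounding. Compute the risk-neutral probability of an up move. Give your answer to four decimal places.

Risk-neutral probability p = (1 + 0.01 − 0.95)/(1.2 − 0.95) = 0.0600/0.2500 = 0.2400

p = 0.2400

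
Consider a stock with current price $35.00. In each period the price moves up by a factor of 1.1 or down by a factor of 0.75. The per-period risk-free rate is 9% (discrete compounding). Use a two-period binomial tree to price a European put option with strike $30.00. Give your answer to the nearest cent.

Risk-neutral probability p = (1 + 0.09 − 0.75)/(1.1 − 0.75) = 0.3400/0.3500 = 0.9714
Terminal stock prices: S_uu = 42.35, S_ud = 28.88, S_dd = 19.69
Terminal payoffs (K − S): max(-12.35, 0) = 0, max(1.125, 0) = 1.125, max(10.31, 0) = 10.31
Node u (S = 38.5): V_u = 1/1.09·[0.9714·0.0000 + 0.0286·1.1250] = 0.0295
Node d (S = 26.25): V_d = 1/1.09·[0.9714·1.1250 + 0.0286·10.3125] = 1.2729
Node 0 (S = 35): V_0 = 1/1.09·[0.9714·0.0295 + 0.0286·1.2729] = 0.0596

$0.06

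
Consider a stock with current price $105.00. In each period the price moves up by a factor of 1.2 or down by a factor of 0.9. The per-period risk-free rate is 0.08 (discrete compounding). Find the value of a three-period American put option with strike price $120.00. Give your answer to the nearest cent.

$15.00

Risk-neutral probability p = (1 + 0.08 − 0.9)/(1.2 − 0.9) = 0.1800/0.3000 = 0.6000
Terminal stock prices: S_uuu = 181.4, S_uud = 136.1, S_udd = 102.1, S_ddd = 76.55
Terminal payoffs (K − S): max(-61.44, 0) = 0, max(-16.08, 0) = 0, max(17.94, 0) = 17.94, max(43.45, 0) = 43.45
Node uu (S = 151.2): continuation = 1/1.08·[0.6000·0.0000 + 0.4000·0.0000] = 0.0000; exercise value = 0.0000 ≤ continuation, so V_uu = 0.0000
Node ud (S = 113.4): continuation = 1/1.08·[0.6000·0.0000 + 0.4000·17.9400] = 6.6444; exercise value = 6.6000 ≤ continuation, so V_ud = 6.6444
Node dd (S = 85.05): continuation = 1/1.08·[0.6000·17.9400 + 0.4000·43.4550] = 26.0611; exercise value = 34.9500 > continuation, so V_dd = 34.9500 (exercise)
Node u (S = 126): continuation = 1/1.08·[0.6000·0.0000 + 0.4000·6.6444] = 2.4609; exercise value = 0.0000 ≤ continuation, so V_u = 2.4609
Node d (S = 94.5): continuation = 1/1.08·[0.6000·6.6444 + 0.4000·34.9500] = 16.6358; exercise value = 25.5000 > continuation, so V_d = 25.5000 (exercise)
Node 0 (S = 105): continuation = 1/1.08·[0.6000·2.4609 + 0.4000·25.5000] = 10.8116; exercise value = 15.0000 > continuation, so V_0 = 15.0000 (exercise)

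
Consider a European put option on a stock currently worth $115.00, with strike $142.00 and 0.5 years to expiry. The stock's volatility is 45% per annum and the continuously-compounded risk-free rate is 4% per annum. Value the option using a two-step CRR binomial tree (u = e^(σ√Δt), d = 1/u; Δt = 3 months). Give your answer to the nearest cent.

$32.36

CRR parameters: u = e^(σ√Δt) = e^(0.45·√0.25) = 1.2523, d = 1/u = 0.7985
Per-period rate: rΔt = 0.04·0.25 = 0.01, so R = e^0.01 = 1.0101
Risk-neutral probability p = (e^0.01 − 0.7985)/(1.2523 − 0.7985) = 0.2115/0.4538 = 0.4661
Terminal stock prices: S_uu = 180.4, S_ud = 115, S_dd = 73.33
Terminal payoffs (K − S): max(-38.36, 0) = 0, max(27, 0) = 27, max(68.67, 0) = 68.67
Node u (S = 144): V_u = e^(−0.01)·[0.4661·0.0000 + 0.5339·27.0000] = 14.2710
Node d (S = 91.83): V_d = e^(−0.01)·[0.4661·27.0000 + 0.5339·68.6728] = 48.7577
Node 0 (S = 115): V_0 = e^(−0.01)·[0.4661·14.2710 + 0.5339·48.7577] = 32.3571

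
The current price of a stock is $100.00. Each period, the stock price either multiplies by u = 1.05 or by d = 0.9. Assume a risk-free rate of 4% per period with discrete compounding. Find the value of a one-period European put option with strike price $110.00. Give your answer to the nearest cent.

$5.77

Risk-neutral probability p = (1 + 0.04 − 0.9)/(1.05 − 0.9) = 0.1400/0.1500 = 0.9333
Terminal stock prices: S_u = 105, S_d = 90
Terminal payoffs (K − S): max(5, 0) = 5, max(20, 0) = 20
Node 0 (S = 100): V_0 = 1/1.04·[0.9333·5.0000 + 0.0667·20.0000] = 5.7692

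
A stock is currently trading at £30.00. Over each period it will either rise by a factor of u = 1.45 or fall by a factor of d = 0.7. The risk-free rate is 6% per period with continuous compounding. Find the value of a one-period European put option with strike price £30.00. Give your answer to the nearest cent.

£4.39

Risk-neutral probability p = (e^0.06 − 0.7)/(1.45 − 0.7) = 0.3618/0.7500 = 0.4824
Terminal stock prices: S_u = 43.5, S_d = 21
Terminal payoffs (K − S): max(-13.5, 0) = 0, max(9, 0) = 9
Node 0 (S = 30): V_0 = e^(−0.06)·[0.4824·0.0000 + 0.5176·9.0000] = 4.3867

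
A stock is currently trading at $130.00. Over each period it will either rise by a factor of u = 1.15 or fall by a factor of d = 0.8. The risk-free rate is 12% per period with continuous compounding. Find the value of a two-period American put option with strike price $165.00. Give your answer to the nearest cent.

Risk-neutral probability p = (e^0.12 − 0.8)/(1.15 − 0.8) = 0.3275/0.3500 = 0.9357
Terminal stock prices: S_uu = 171.9, S_ud = 119.6, S_dd = 83.2
Terminal payoffs (K − S): max(-6.925, 0) = 0, max(45.4, 0) = 45.4, max(81.8, 0) = 81.8
Node u (S = 149.5): continuation = e^(−0.12)·[0.9357·0.0000 + 0.0643·45.4000] = 2.5889; exercise value = 15.5000 > continuation, so V_u = 15.5000 (exercise)
Node d (S = 104): continuation = e^(−0.12)·[0.9357·45.4000 + 0.0643·81.8000] = 42.3419; exercise value = 61.0000 > continuation, so V_d = 61.0000 (exercise)
Node 0 (S = 130): continuation = e^(−0.12)·[0.9357·15.5000 + 0.0643·61.0000] = 16.3419; exercise value = 35.0000 > continuation, so V_0 = 35.0000 (exercise)

$35.00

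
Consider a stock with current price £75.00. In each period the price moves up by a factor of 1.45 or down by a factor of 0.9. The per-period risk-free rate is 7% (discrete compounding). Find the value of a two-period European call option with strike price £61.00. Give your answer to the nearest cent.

Risk-neutral probability p = (1 + 0.07 − 0.9)/(1.45 − 0.9) = 0.1700/0.5500 = 0.3091
Terminal stock prices: S_uu = 157.7, S_ud = 97.88, S_dd = 60.75
Terminal payoffs (S − K): max(96.69, 0) = 96.69, max(36.88, 0) = 36.88, max(-0.25, 0) = 0
Node u (S = 108.8): V_u = 1/1.07·[0.3091·96.6875 + 0.6909·36.8750] = 51.7407
Node d (S = 67.5): V_d = 1/1.07·[0.3091·36.8750 + 0.6909·0.0000] = 10.6521
Node 0 (S = 75): V_0 = 1/1.07·[0.3091·51.7407 + 0.6909·10.6521] = 21.8245

£21.82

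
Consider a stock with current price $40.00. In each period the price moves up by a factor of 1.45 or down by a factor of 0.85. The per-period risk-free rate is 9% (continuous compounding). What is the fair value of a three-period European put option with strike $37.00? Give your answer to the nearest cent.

$1.98

Risk-neutral probability p = (e^0.09 − 0.85)/(1.45 − 0.85) = 0.2442/0.6000 = 0.4070
Terminal stock prices: S_uuu = 121.9, S_uud = 71.48, S_udd = 41.9, S_ddd = 24.56
Terminal payoffs (K − S): max(-84.94, 0) = 0, max(-34.48, 0) = 0, max(-4.905, 0) = 0, max(12.44, 0) = 12.44
Node uu (S = 84.1): V_uu = e^(−0.09)·[0.4070·0.0000 + 0.5930·0.0000] = 0.0000
Node ud (S = 49.3): V_ud = e^(−0.09)·[0.4070·0.0000 + 0.5930·0.0000] = 0.0000
Node dd (S = 28.9): V_dd = e^(−0.09)·[0.4070·0.0000 + 0.5930·12.4350] = 6.7398
Node u (S = 58): V_u = e^(−0.09)·[0.4070·0.0000 + 0.5930·0.0000] = 0.0000
Node d (S = 34): V_d = e^(−0.09)·[0.4070·0.0000 + 0.5930·6.7398] = 3.6530
Node 0 (S = 40): V_0 = e^(−0.09)·[0.4070·0.0000 + 0.5930·3.6530] = 1.9799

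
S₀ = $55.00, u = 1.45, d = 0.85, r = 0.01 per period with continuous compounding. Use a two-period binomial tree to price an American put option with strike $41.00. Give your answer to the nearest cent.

Risk-neutral probability p = (e^0.01 − 0.85)/(1.45 − 0.85) = 0.1601/0.6000 = 0.2668
Terminal stock prices: S_uu = 115.6, S_ud = 67.79, S_dd = 39.74
Terminal payoffs (K − S): max(-74.64, 0) = 0, max(-26.79, 0) = 0, max(1.263, 0) = 1.263
Node u (S = 79.75): continuation = e^(−0.01)·[0.2668·0.0000 + 0.7332·0.0000] = 0.0000; exercise value = 0.0000 ≤ continuation, so V_u = 0.0000
Node d (S = 46.75): continuation = e^(−0.01)·[0.2668·0.0000 + 0.7332·1.2625] = 0.9165; exercise value = 0.0000 ≤ continuation, so V_d = 0.9165
Node 0 (S = 55): continuation = e^(−0.01)·[0.2668·0.0000 + 0.7332·0.9165] = 0.6653; exercise value = 0.0000 ≤ continuation, so V_0 = 0.6653

$0.67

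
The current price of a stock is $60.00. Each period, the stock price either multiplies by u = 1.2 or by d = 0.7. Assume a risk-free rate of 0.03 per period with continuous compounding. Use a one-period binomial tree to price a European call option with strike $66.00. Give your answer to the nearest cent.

$3.85

Risk-neutral probability p = (e^0.03 − 0.7)/(1.2 − 0.7) = 0.3305/0.5000 = 0.6609
Terminal stock prices: S_u = 72, S_d = 42
Terminal payoffs (S − K): max(6, 0) = 6, max(-24, 0) = 0
Node 0 (S = 60): V_0 = e^(−0.03)·[0.6609·6.0000 + 0.3391·0.0000] = 3.8483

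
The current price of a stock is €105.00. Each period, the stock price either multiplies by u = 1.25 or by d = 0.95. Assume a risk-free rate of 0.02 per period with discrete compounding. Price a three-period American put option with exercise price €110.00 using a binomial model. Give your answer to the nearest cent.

Risk-neutral probability p = (1 + 0.02 − 0.95)/(1.25 − 0.95) = 0.0700/0.3000 = 0.2333
Terminal stock prices: S_uuu = 205.1, S_uud = 155.9, S_udd = 118.5, S_ddd = 90.02
Terminal payoffs (K − S): max(-95.08, 0) = 0, max(-45.86, 0) = 0, max(-8.453, 0) = 0, max(19.98, 0) = 19.98
Node uu (S = 164.1): continuation = 1/1.02·[0.2333·0.0000 + 0.7667·0.0000] = 0.0000; exercise value = 0.0000 ≤ continuation, so V_uu = 0.0000
Node ud (S = 124.7): continuation = 1/1.02·[0.2333·0.0000 + 0.7667·0.0000] = 0.0000; exercise value = 0.0000 ≤ continuation, so V_ud = 0.0000
Node dd (S = 94.76): continuation = 1/1.02·[0.2333·0.0000 + 0.7667·19.9756] = 15.0144; exercise value = 15.2375 > continuation, so V_dd = 15.2375 (exercise)
Node u (S = 131.2): continuation = 1/1.02·[0.2333·0.0000 + 0.7667·0.0000] = 0.0000; exercise value = 0.0000 ≤ continuation, so V_u = 0.0000
Node d (S = 99.75): continuation = 1/1.02·[0.2333·0.0000 + 0.7667·15.2375] = 11.4530; exercise value = 10.2500 ≤ continuation, so V_d = 11.4530
Node 0 (S = 105): continuation = 1/1.02·[0.2333·0.0000 + 0.7667·11.4530] = 8.6085; exercise value = 5.0000 ≤ continuation, so V_0 = 8.6085

€8.61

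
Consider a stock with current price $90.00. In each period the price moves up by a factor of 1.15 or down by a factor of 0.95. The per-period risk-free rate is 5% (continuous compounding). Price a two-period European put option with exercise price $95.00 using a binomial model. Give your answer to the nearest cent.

$3.04

Risk-neutral probability p = (e^0.05 − 0.95)/(1.15 − 0.95) = 0.1013/0.2000 = 0.5064
Terminal stock prices: S_uu = 119, S_ud = 98.32, S_dd = 81.22
Terminal payoffs (K − S): max(-24.02, 0) = 0, max(-3.325, 0) = 0, max(13.78, 0) = 13.78
Node u (S = 103.5): V_u = e^(−0.05)·[0.5064·0.0000 + 0.4936·0.0000] = 0.0000
Node d (S = 85.5): V_d = e^(−0.05)·[0.5064·0.0000 + 0.4936·13.7750] = 6.4683
Node 0 (S = 90): V_0 = e^(−0.05)·[0.5064·0.0000 + 0.4936·6.4683] = 3.0373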